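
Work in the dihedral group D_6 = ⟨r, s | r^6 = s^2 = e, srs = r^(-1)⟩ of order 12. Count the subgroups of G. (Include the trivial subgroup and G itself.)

16

|G| = 12, so by Lagrange every subgroup order divides 12. Divisors: 1, 2, 3, 4, 6, 12.
Subgroups by order — order 1: 1; order 2: 7; order 3: 1; order 4: 3; order 6: 3; order 12: 1.
Total: 1 + 7 + 1 + 3 + 3 + 1 = 16.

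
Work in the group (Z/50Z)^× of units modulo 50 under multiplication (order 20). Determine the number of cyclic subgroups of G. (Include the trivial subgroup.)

6

Each element a generates a cyclic subgroup ⟨a⟩; distinct elements may generate the same one (a cyclic group of order d has φ(d) generators).
Cyclic subgroups by order — order 1: 1; order 2: 1; order 4: 1; order 5: 1; order 10: 1; order 20: 1.
Total: 6.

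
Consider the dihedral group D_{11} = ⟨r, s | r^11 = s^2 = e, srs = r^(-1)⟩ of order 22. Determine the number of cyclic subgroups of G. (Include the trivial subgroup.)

A cyclic subgroup of order d is generated by each of its φ(d) elements of order d, so the cyclic subgroups of order d number (#elements of order d)/φ(d).
Cyclic subgroups by order — order 1: 1; order 2: 11; order 11: 1.
Total: 13.

13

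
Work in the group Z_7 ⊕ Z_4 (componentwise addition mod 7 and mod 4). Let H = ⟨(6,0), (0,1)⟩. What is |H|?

|⟨(6,0)⟩| = 7 and |⟨(0,1)⟩| = 4, so |H| is a multiple of lcm(7, 4) = 28 and divides |G| = 28.
Closing {(6,0), (0,1)} under the group operation gives all of G, so |H| = 28.

28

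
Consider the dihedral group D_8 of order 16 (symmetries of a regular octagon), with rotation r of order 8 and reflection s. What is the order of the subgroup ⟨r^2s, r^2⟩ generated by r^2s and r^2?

|⟨r^2s⟩| = 2 and |⟨r^2⟩| = 4, so |H| is a multiple of lcm(2, 4) = 4 and divides |G| = 16.
Closing under the operation: H = {e, r^2, r^4, r^6, s, r^2s, r^4s, r^6s}, so |H| = 8.

8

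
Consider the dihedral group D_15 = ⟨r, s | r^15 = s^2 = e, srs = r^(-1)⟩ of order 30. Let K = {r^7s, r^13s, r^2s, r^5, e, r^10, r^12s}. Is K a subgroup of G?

|K| = 7 does not divide |G| = 30, so by Lagrange K is not a subgroup.

No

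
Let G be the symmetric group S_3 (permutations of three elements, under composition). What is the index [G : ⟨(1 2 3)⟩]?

2

|⟨(1 2 3)⟩| = 3 and |G| = 6.
By Lagrange, [G : H] = |G|/|H| = 6/3 = 2.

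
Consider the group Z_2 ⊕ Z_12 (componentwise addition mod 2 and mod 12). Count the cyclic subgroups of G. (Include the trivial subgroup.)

12

Each element a generates a cyclic subgroup ⟨a⟩; distinct elements may generate the same one (a cyclic group of order d has φ(d) generators).
Cyclic subgroups by order — order 1: 1; order 2: 3; order 3: 1; order 4: 2; order 6: 3; order 12: 2.
Total: 12.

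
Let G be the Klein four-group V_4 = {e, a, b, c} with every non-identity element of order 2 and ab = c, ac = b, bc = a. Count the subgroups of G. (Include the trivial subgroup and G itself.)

|G| = 4, so by Lagrange every subgroup order divides 4. Divisors: 1, 2, 4.
Subgroups by order — order 1: 1; order 2: 3; order 4: 1.
Total: 1 + 3 + 1 = 5.

5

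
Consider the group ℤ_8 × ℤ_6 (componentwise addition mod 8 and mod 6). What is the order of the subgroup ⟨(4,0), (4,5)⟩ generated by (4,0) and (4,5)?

12

|⟨(4,0)⟩| = 2 and |⟨(4,5)⟩| = 6, so |H| is a multiple of lcm(2, 6) = 6 and divides |G| = 48.
Closing under the operation: H = {(0,0), (0,1), (0,2), (0,3), (0,4), (0,5), (4,0), (4,1), (4,2), (4,3), (4,4), (4,5)}, so |H| = 12.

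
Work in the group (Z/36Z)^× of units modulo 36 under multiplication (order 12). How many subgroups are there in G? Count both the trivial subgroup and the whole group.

10

|G| = 12, so by Lagrange every subgroup order divides 12. Divisors: 1, 2, 3, 4, 6, 12.
Subgroups by order — order 1: 1; order 2: 3; order 3: 1; order 4: 1; order 6: 3; order 12: 1.
Total: 1 + 3 + 1 + 1 + 3 + 1 = 10.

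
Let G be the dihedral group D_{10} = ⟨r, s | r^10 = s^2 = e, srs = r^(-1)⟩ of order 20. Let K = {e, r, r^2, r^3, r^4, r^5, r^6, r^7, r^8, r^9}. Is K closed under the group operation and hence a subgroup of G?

Yes

|K| = 10 divides |G| = 20, consistent with Lagrange.
K contains the identity, every element's inverse is in K, and K is closed under ·: it is a subgroup.
In fact K = ⟨r^9⟩.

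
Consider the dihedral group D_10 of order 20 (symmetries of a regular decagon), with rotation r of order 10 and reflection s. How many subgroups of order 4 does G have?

|G| = 20 and 4 | 20, so subgroups of order 4 are possible by Lagrange.
The subgroups of order 4 are: {e, r^5, r^2s, r^7s}; {e, r^5, r^3s, r^8s}; {e, r^5, r^4s, r^9s}; {e, r^5, s, r^5s}; … (5 in all).
So G has 5 subgroups of order 4.

5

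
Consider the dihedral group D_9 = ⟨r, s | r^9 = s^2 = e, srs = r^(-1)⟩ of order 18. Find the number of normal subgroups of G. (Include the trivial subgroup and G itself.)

G has 16 subgroups. Checking conjugation-invariance by order — order 1: 1/1 normal; order 2: 0/9 normal; order 3: 1/1 normal; order 6: 0/3 normal; order 9: 1/1 normal; order 18: 1/1 normal.
Total normal subgroups: 4.

4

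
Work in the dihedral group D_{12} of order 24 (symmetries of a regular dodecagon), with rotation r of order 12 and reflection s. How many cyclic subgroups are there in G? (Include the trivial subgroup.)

A cyclic subgroup of order d is generated by each of its φ(d) elements of order d, so the cyclic subgroups of order d number (#elements of order d)/φ(d).
Cyclic subgroups by order — order 1: 1; order 2: 13; order 3: 1; order 4: 1; order 6: 1; order 12: 1.
Total: 18.

18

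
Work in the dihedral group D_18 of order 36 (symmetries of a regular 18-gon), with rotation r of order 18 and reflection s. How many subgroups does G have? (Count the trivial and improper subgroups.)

|G| = 36, so by Lagrange every subgroup order divides 36. Divisors: 1, 2, 3, 4, 6, 9, 12, 18, 36.
Subgroups by order — order 1: 1; order 2: 19; order 3: 1; order 4: 9; order 6: 7; order 9: 1; order 12: 3; order 18: 3; order 36: 1.
Total: 1 + 19 + 1 + 9 + 7 + 1 + 3 + 3 + 1 = 45.

45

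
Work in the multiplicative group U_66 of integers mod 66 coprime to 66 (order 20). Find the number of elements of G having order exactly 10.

12

Enumerating element orders in G gives 12 elements of order 10.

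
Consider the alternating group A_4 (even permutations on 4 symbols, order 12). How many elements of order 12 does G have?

0

No element of G has order 12 (even though 12 | 12).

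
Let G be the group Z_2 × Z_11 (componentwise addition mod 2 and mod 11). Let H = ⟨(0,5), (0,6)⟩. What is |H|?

11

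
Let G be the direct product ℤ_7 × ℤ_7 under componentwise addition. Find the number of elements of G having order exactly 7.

An element (a,b) has order lcm(ord(a), ord(b)); count pairs with lcm equal to 7.
Enumerating gives 48 such elements.

48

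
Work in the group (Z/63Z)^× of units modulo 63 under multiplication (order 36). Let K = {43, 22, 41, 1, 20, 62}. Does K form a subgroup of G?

|K| = 6 divides |G| = 36, consistent with Lagrange.
K contains the identity, every element's inverse is in K, and K is closed under ·: it is a subgroup.
In fact K = ⟨20⟩.

Yes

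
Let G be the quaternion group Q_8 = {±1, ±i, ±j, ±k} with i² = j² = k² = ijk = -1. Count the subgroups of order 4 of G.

|G| = 8 and 4 | 8, so subgroups of order 4 are possible by Lagrange.
The subgroups of order 4 are: {1, -1, i, -i}; {1, -1, j, -j}; {1, -1, k, -k}.
So G has 3 subgroups of order 4.

3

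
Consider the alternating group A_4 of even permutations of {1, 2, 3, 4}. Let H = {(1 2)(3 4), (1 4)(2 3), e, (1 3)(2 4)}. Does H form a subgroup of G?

Yes

|H| = 4 divides |G| = 12, consistent with Lagrange.
H contains the identity, every element's inverse is in H, and H is closed under ∘: it is a subgroup.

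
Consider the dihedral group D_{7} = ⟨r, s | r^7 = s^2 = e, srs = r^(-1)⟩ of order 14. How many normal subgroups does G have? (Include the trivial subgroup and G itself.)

3

G has 10 subgroups. Checking conjugation-invariance by order — order 1: 1/1 normal; order 2: 0/7 normal; order 7: 1/1 normal; order 14: 1/1 normal.
Total normal subgroups: 3.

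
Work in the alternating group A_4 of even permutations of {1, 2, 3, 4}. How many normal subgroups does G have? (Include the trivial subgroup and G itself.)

G has 10 subgroups. Checking conjugation-invariance by order — order 1: 1/1 normal; order 2: 0/3 normal; order 3: 0/4 normal; order 4: 1/1 normal; order 12: 1/1 normal.
Total normal subgroups: 3.

3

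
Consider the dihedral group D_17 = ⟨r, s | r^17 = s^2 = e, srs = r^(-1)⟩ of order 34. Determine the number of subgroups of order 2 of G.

17

|G| = 34 and 2 | 34, so subgroups of order 2 are possible by Lagrange.
The subgroups of order 2 are: {e, r^10s}; {e, r^11s}; {e, r^12s}; {e, r^13s}; … (17 in all).
So G has 17 subgroups of order 2.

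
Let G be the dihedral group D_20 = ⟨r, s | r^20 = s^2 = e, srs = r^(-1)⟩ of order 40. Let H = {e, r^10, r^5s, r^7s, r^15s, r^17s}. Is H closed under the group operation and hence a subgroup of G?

|H| = 6 does not divide |G| = 40, so by Lagrange H is not a subgroup.

No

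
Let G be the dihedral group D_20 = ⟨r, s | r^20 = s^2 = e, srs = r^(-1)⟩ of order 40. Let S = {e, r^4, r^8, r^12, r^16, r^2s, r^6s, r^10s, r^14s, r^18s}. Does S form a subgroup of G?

|S| = 10 divides |G| = 40, consistent with Lagrange.
S contains the identity, every element's inverse is in S, and S is closed under ·: it is a subgroup.

Yes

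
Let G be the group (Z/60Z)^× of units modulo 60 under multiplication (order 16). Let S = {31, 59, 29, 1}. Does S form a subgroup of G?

|S| = 4 divides |G| = 16, consistent with Lagrange.
S contains the identity, every element's inverse is in S, and S is closed under ·: it is a subgroup.

Yes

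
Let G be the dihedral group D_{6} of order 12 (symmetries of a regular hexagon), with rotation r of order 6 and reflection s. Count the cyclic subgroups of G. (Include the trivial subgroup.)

A cyclic subgroup of order d is generated by each of its φ(d) elements of order d, so the cyclic subgroups of order d number (#elements of order d)/φ(d).
Cyclic subgroups by order — order 1: 1; order 2: 7; order 3: 1; order 6: 1.
Total: 10.

10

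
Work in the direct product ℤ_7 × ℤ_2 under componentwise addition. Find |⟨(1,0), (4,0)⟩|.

|⟨(1,0)⟩| = 7 and |⟨(4,0)⟩| = 7, so |H| is a multiple of lcm(7, 7) = 7 and divides |G| = 14.
Closing under the operation: H = {(0,0), (1,0), (2,0), (3,0), (4,0), (5,0), (6,0)}, so |H| = 7.

7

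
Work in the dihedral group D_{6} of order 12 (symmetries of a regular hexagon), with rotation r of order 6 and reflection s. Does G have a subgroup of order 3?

Yes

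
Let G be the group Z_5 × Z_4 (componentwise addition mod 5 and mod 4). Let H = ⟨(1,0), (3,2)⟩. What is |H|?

|⟨(1,0)⟩| = 5 and |⟨(3,2)⟩| = 10, so |H| is a multiple of lcm(5, 10) = 10 and divides |G| = 20.
Closing under the operation: H = {(0,0), (0,2), (1,0), (1,2), (2,0), (2,2), (3,0), (3,2), (4,0), (4,2)}, so |H| = 10.

10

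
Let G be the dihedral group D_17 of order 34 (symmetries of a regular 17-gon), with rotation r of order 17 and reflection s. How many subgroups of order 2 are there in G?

17

|G| = 34 and 2 | 34, so subgroups of order 2 are possible by Lagrange.
The subgroups of order 2 are: {e, r^10s}; {e, r^11s}; {e, r^12s}; {e, r^13s}; … (17 in all).
So G has 17 subgroups of order 2.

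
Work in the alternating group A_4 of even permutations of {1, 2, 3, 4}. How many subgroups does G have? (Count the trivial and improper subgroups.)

|G| = 12, so by Lagrange every subgroup order divides 12. Divisors: 1, 2, 3, 4, 6, 12.
Subgroups by order — order 1: 1; order 2: 3; order 3: 4; order 4: 1; order 6: 0; order 12: 1.
Total: 1 + 3 + 4 + 1 + 0 + 1 = 10.

10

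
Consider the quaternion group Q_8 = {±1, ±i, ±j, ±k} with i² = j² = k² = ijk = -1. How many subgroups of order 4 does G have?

|G| = 8 and 4 | 8, so subgroups of order 4 are possible by Lagrange.
The subgroups of order 4 are: {1, -1, i, -i}; {1, -1, j, -j}; {1, -1, k, -k}.
So G has 3 subgroups of order 4.

3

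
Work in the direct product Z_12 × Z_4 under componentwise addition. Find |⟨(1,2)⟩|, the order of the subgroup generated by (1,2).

12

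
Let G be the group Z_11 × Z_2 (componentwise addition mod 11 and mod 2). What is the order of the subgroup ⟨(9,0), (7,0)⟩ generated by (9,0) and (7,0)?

11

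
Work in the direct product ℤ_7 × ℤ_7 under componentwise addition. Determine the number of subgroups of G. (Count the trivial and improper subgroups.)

|G| = 49, so by Lagrange every subgroup order divides 49. Divisors: 1, 7, 49.
Subgroups by order — order 1: 1; order 7: 8; order 49: 1.
Total: 1 + 8 + 1 = 10.

10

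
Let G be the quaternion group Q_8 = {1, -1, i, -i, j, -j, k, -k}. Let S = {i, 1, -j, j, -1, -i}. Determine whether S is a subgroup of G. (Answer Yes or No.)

No

|S| = 6 does not divide |G| = 8, so by Lagrange S is not a subgroup.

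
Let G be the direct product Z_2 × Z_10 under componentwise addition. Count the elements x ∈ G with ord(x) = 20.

0

An element (a,b) has order lcm(ord(a), ord(b)); count pairs with lcm equal to 20.
Enumerating gives 0 such elements.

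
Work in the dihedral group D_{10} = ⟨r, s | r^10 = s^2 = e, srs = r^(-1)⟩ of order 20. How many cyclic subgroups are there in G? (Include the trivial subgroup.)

14

Each element a generates a cyclic subgroup ⟨a⟩; distinct elements may generate the same one (a cyclic group of order d has φ(d) generators).
Cyclic subgroups by order — order 1: 1; order 2: 11; order 5: 1; order 10: 1.
Total: 14.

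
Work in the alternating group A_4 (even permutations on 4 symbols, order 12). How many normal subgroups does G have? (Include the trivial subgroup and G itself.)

3

G has 10 subgroups. Checking conjugation-invariance by order — order 1: 1/1 normal; order 2: 0/3 normal; order 3: 0/4 normal; order 4: 1/1 normal; order 12: 1/1 normal.
Total normal subgroups: 3.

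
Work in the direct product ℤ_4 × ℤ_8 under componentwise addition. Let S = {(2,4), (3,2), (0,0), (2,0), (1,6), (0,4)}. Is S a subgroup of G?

No

|S| = 6 does not divide |G| = 32, so by Lagrange S is not a subgroup.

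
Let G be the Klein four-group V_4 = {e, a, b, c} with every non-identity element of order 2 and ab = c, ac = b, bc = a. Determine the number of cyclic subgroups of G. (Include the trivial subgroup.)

Group the elements of G by the cyclic subgroup they generate; each cyclic subgroup of order d accounts for φ(d) elements.
Cyclic subgroups by order — order 1: 1; order 2: 3.
Total: 4.

4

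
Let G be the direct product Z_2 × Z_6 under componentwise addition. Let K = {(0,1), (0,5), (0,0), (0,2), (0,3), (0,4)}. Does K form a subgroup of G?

|K| = 6 divides |G| = 12, consistent with Lagrange.
K contains the identity, every element's inverse is in K, and K is closed under +: it is a subgroup.
In fact K = ⟨(0,1)⟩.

Yes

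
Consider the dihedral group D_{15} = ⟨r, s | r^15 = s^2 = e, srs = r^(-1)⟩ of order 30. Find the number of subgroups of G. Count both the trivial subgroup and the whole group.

|G| = 30, so by Lagrange every subgroup order divides 30. Divisors: 1, 2, 3, 5, 6, 10, 15, 30.
Subgroups by order — order 1: 1; order 2: 15; order 3: 1; order 5: 1; order 6: 5; order 10: 3; order 15: 1; order 30: 1.
Total: 1 + 15 + 1 + 1 + 5 + 3 + 1 + 1 = 28.

28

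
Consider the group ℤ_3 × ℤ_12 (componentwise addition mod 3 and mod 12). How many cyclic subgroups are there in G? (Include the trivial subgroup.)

Group the elements of G by the cyclic subgroup they generate; each cyclic subgroup of order d accounts for φ(d) elements.
Cyclic subgroups by order — order 1: 1; order 2: 1; order 3: 4; order 4: 1; order 6: 4; order 12: 4.
Total: 15.

15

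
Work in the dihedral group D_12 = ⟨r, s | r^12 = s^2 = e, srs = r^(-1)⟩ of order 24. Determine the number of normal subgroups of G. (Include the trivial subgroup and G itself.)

9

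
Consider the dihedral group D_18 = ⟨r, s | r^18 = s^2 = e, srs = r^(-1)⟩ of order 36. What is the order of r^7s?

Computing powers of r^7s: the smallest k with (r^7s)^k = e is k = 2.

2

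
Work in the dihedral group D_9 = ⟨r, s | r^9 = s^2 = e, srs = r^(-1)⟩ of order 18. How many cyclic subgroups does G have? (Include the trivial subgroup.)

Each element a generates a cyclic subgroup ⟨a⟩; distinct elements may generate the same one (a cyclic group of order d has φ(d) generators).
Cyclic subgroups by order — order 1: 1; order 2: 9; order 3: 1; order 9: 1.
Total: 12.

12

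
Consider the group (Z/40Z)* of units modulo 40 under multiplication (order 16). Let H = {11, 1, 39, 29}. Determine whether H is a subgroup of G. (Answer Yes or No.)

Yes

|H| = 4 divides |G| = 16, consistent with Lagrange.
H contains the identity, every element's inverse is in H, and H is closed under ·: it is a subgroup.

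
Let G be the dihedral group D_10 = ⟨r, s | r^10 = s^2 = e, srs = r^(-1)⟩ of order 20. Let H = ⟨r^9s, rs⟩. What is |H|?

10

|⟨r^9s⟩| = 2 and |⟨rs⟩| = 2, so |H| is a multiple of lcm(2, 2) = 2 and divides |G| = 20.
Closing under the operation: H = {e, r^2, r^4, r^6, r^8, rs, r^3s, r^5s, r^7s, r^9s}, so |H| = 10.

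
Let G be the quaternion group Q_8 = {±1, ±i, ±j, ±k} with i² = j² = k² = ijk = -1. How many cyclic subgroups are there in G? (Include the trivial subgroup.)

5

Each element a generates a cyclic subgroup ⟨a⟩; distinct elements may generate the same one (a cyclic group of order d has φ(d) generators).
Cyclic subgroups by order — order 1: 1; order 2: 1; order 4: 3.
Total: 5.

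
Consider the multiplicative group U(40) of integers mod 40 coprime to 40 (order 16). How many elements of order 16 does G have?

No element of G has order 16 (even though 16 | 16).

0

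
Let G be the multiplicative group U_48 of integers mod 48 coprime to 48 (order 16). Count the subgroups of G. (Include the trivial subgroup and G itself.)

|G| = 16, so by Lagrange every subgroup order divides 16. Divisors: 1, 2, 4, 8, 16.
Subgroups by order — order 1: 1; order 2: 7; order 4: 11; order 8: 7; order 16: 1.
Total: 1 + 7 + 11 + 7 + 1 = 27.

27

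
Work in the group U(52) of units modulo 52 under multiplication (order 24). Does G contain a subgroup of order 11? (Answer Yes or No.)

No

11 does not divide |G| = 24, so by Lagrange no subgroup of order 11 exists.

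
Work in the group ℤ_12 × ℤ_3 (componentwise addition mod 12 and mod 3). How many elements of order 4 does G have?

2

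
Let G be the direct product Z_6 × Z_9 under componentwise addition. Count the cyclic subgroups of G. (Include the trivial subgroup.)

Group the elements of G by the cyclic subgroup they generate; each cyclic subgroup of order d accounts for φ(d) elements.
Cyclic subgroups by order — order 1: 1; order 2: 1; order 3: 4; order 6: 4; order 9: 3; order 18: 3.
Total: 16.

16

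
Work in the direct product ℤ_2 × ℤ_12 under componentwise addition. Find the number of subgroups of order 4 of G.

|G| = 24 and 4 | 24, so subgroups of order 4 are possible by Lagrange.
The subgroups of order 4 are: {(0,0), (0,3), (0,6), (0,9)}; {(0,0), (0,6), (1,0), (1,6)}; {(0,0), (0,6), (1,3), (1,9)}.
So G has 3 subgroups of order 4.

3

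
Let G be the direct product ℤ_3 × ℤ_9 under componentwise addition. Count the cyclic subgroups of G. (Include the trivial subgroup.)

8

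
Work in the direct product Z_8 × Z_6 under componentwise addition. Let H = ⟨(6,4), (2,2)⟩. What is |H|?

|⟨(6,4)⟩| = 12 and |⟨(2,2)⟩| = 12, so |H| is a multiple of lcm(12, 12) = 12 and divides |G| = 48.
Closing under the operation: H = {(0,0), (0,2), (0,4), (2,0), (2,2), (2,4), (4,0), (4,2), (4,4), (6,0), (6,2), (6,4)}, so |H| = 12.

12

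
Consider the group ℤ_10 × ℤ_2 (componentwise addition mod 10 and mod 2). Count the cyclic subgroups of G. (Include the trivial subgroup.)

8

A cyclic subgroup of order d is generated by each of its φ(d) elements of order d, so the cyclic subgroups of order d number (#elements of order d)/φ(d).
Cyclic subgroups by order — order 1: 1; order 2: 3; order 5: 1; order 10: 3.
Total: 8.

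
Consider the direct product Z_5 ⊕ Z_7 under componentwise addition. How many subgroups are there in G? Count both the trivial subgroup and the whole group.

4

|G| = 35, so by Lagrange every subgroup order divides 35. Divisors: 1, 5, 7, 35.
Subgroups by order — order 1: 1; order 5: 1; order 7: 1; order 35: 1.
Total: 1 + 1 + 1 + 1 = 4.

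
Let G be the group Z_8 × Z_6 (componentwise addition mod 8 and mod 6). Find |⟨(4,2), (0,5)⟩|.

12

|⟨(4,2)⟩| = 6 and |⟨(0,5)⟩| = 6, so |H| is a multiple of lcm(6, 6) = 6 and divides |G| = 48.
Closing under the operation: H = {(0,0), (0,1), (0,2), (0,3), (0,4), (0,5), (4,0), (4,1), (4,2), (4,3), (4,4), (4,5)}, so |H| = 12.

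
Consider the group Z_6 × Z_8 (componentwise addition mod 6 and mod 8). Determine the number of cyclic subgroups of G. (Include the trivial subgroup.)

16

Each element a generates a cyclic subgroup ⟨a⟩; distinct elements may generate the same one (a cyclic group of order d has φ(d) generators).
Cyclic subgroups by order — order 1: 1; order 2: 3; order 3: 1; order 4: 2; order 6: 3; order 8: 2; order 12: 2; order 24: 2.
Total: 16.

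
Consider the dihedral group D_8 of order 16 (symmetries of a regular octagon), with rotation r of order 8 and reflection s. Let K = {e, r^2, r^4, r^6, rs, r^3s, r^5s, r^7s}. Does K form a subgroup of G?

Yes

|K| = 8 divides |G| = 16, consistent with Lagrange.
K contains the identity, every element's inverse is in K, and K is closed under ·: it is a subgroup.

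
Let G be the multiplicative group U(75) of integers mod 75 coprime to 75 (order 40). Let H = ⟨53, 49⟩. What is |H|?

|⟨53⟩| = 20 and |⟨49⟩| = 2, so |H| is a multiple of lcm(20, 2) = 20 and divides |G| = 40.
Closing under the operation: H = {1, 2, 4, 8, 16, 17, 19, 23, 31, 32, 34, 38, 46, 47, 49, 53, 61, 62, 64, 68}, so |H| = 20.

20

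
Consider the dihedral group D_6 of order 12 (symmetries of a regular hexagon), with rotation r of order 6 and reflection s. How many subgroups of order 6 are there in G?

3

|G| = 12 and 6 | 12, so subgroups of order 6 are possible by Lagrange.
The subgroups of order 6 are: {e, r, r^2, r^3, r^4, r^5}; {e, r^2, r^4, s, r^2s, r^4s}; {e, r^2, r^4, rs, r^3s, r^5s}.
So G has 3 subgroups of order 6.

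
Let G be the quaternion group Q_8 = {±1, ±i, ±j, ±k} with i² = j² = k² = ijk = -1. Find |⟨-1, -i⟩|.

|⟨-1⟩| = 2 and |⟨-i⟩| = 4, so |H| is a multiple of lcm(2, 4) = 4 and divides |G| = 8.
Closing under the operation: H = {1, -1, i, -i}, so |H| = 4.

4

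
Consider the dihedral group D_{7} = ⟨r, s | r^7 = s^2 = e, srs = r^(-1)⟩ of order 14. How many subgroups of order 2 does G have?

|G| = 14 and 2 | 14, so subgroups of order 2 are possible by Lagrange.
The subgroups of order 2 are: {e, r^2s}; {e, r^3s}; {e, r^4s}; {e, r^5s}; … (7 in all).
So G has 7 subgroups of order 2.

7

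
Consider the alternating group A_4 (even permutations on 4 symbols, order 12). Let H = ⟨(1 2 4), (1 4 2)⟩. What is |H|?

|⟨(1 2 4)⟩| = 3 and |⟨(1 4 2)⟩| = 3, so |H| is a multiple of lcm(3, 3) = 3 and divides |G| = 12.
Closing under the operation: H = {e, (1 2 4), (1 4 2)}, so |H| = 3.

3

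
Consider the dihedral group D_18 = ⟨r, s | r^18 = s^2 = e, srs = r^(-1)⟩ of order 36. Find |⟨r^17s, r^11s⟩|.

|⟨r^17s⟩| = 2 and |⟨r^11s⟩| = 2, so |H| is a multiple of lcm(2, 2) = 2 and divides |G| = 36.
Closing under the operation: H = {e, r^6, r^12, r^5s, r^11s, r^17s}, so |H| = 6.

6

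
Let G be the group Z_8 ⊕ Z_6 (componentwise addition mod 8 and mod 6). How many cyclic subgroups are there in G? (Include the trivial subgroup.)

Group the elements of G by the cyclic subgroup they generate; each cyclic subgroup of order d accounts for φ(d) elements.
Cyclic subgroups by order — order 1: 1; order 2: 3; order 3: 1; order 4: 2; order 6: 3; order 8: 2; order 12: 2; order 24: 2.
Total: 16.

16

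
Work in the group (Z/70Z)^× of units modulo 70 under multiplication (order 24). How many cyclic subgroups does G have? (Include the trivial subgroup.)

12

Each element a generates a cyclic subgroup ⟨a⟩; distinct elements may generate the same one (a cyclic group of order d has φ(d) generators).
Cyclic subgroups by order — order 1: 1; order 2: 3; order 3: 1; order 4: 2; order 6: 3; order 12: 2.
Total: 12.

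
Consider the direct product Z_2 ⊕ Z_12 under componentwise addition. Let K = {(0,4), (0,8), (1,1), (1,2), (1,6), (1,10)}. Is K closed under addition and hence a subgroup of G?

The identity (0,0) ∉ K, so K is not a subgroup.

No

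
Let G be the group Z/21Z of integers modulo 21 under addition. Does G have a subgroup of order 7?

Yes

7 | 21. A subgroup of order 7 is {0, 3, 6, 9, 12, 15, 18}.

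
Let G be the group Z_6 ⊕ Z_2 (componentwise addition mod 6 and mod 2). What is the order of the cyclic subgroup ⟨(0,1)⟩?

2

The order of (0,1) in Z_6 × Z_2 is lcm(ord(0) in Z_6, ord(1) in Z_2).
ord(0) = 1 and ord(1) = 2, so |⟨(0,1)⟩| = lcm(1, 2) = 2.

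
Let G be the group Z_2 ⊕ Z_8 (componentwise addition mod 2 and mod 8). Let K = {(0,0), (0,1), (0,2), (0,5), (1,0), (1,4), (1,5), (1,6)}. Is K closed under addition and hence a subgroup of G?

(0,1) ∈ K but its inverse (0,7) ∉ K, so K is not a subgroup.

No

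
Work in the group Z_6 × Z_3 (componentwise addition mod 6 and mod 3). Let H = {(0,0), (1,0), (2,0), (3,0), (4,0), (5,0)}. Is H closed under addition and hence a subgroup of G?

|H| = 6 divides |G| = 18, consistent with Lagrange.
H contains the identity, every element's inverse is in H, and H is closed under +: it is a subgroup.
In fact H = ⟨(5,0)⟩.

Yes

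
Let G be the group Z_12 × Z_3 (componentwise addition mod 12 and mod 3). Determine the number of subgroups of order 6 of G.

|G| = 36 and 6 | 36, so subgroups of order 6 are possible by Lagrange.
The subgroups of order 6 are: {(0,0), (0,1), (0,2), (6,0), (6,1), (6,2)}; {(0,0), (2,0), (4,0), (6,0), (8,0), (10,0)}; {(0,0), (2,2), (4,1), (6,0), (8,2), (10,1)}; {(0,0), (2,1), (4,2), (6,0), (8,1), (10,2)}.
So G has 4 subgroups of order 6.

4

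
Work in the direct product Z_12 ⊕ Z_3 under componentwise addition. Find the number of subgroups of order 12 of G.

|G| = 36 and 12 | 36, so subgroups of order 12 are possible by Lagrange.
The subgroups of order 12 are: {(0,0), (0,1), (0,2), (3,0), (3,1), (3,2), (6,0), (6,1), (6,2), (9,0), (9,1), (9,2)}; {(0,0), (1,0), (2,0), (3,0), (4,0), (5,0), (6,0), (7,0), (8,0), (9,0), (10,0), (11,0)}; {(0,0), (1,1), (2,2), (3,0), (4,1), (5,2), (6,0), (7,1), (8,2), (9,0), (10,1), (11,2)}; {(0,0), (1,2), (2,1), (3,0), (4,2), (5,1), (6,0), (7,2), (8,1), (9,0), (10,2), (11,1)}.
So G has 4 subgroups of order 12.

4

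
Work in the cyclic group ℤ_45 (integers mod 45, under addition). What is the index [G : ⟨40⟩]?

5

|⟨40⟩| = 9 and |G| = 45.
By Lagrange, [G : H] = |G|/|H| = 45/9 = 5.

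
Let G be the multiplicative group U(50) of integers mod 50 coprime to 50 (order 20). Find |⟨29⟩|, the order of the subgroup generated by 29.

10

Compute successive powers of 29 mod 50: 29, 41, 39, 31, 49, 21, 9, 11, …; 29^10 ≡ 1 (mod 50).
So |⟨29⟩| = 10.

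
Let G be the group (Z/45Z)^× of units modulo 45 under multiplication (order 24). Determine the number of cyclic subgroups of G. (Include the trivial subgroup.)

A cyclic subgroup of order d is generated by each of its φ(d) elements of order d, so the cyclic subgroups of order d number (#elements of order d)/φ(d).
Cyclic subgroups by order — order 1: 1; order 2: 3; order 3: 1; order 4: 2; order 6: 3; order 12: 2.
Total: 12.

12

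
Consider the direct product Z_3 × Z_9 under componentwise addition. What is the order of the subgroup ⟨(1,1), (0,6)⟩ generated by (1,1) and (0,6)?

|⟨(1,1)⟩| = 9 and |⟨(0,6)⟩| = 3, so |H| is a multiple of lcm(9, 3) = 9 and divides |G| = 27.
Closing under the operation: H = {(0,0), (0,3), (0,6), (1,1), (1,4), (1,7), (2,2), (2,5), (2,8)}, so |H| = 9.

9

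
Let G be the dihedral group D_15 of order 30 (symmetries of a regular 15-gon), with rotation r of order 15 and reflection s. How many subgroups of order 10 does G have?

|G| = 30 and 10 | 30, so subgroups of order 10 are possible by Lagrange.
The subgroups of order 10 are: {e, r^3, r^6, r^9, r^12, rs, r^4s, r^7s, r^10s, r^13s}; {e, r^3, r^6, r^9, r^12, r^2s, r^5s, r^8s, r^11s, r^14s}; {e, r^3, r^6, r^9, r^12, s, r^3s, r^6s, r^9s, r^12s}.
So G has 3 subgroups of order 10.

3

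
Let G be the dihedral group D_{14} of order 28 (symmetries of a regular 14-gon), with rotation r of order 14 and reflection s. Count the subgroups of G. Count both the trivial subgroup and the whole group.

|G| = 28, so by Lagrange every subgroup order divides 28. Divisors: 1, 2, 4, 7, 14, 28.
Subgroups by order — order 1: 1; order 2: 15; order 4: 7; order 7: 1; order 14: 3; order 28: 1.
Total: 1 + 15 + 7 + 1 + 3 + 1 = 28.

28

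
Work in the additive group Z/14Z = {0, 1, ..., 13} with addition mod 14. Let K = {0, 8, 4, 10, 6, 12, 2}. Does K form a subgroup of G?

Yes

|K| = 7 divides |G| = 14, consistent with Lagrange.
K contains the identity, every element's inverse is in K, and K is closed under +: it is a subgroup.
In fact K = ⟨2⟩.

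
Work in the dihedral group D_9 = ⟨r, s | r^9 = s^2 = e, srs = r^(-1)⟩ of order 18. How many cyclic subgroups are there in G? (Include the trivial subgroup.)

Each element a generates a cyclic subgroup ⟨a⟩; distinct elements may generate the same one (a cyclic group of order d has φ(d) generators).
Cyclic subgroups by order — order 1: 1; order 2: 9; order 3: 1; order 9: 1.
Total: 12.

12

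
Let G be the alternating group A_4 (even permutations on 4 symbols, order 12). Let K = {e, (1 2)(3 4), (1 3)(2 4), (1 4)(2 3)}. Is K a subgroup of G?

Yes

|K| = 4 divides |G| = 12, consistent with Lagrange.
K contains the identity, every element's inverse is in K, and K is closed under ∘: it is a subgroup.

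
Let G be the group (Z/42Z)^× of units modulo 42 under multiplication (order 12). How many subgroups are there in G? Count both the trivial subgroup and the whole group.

10

|G| = 12, so by Lagrange every subgroup order divides 12. Divisors: 1, 2, 3, 4, 6, 12.
Subgroups by order — order 1: 1; order 2: 3; order 3: 1; order 4: 1; order 6: 3; order 12: 1.
Total: 1 + 3 + 1 + 1 + 3 + 1 = 10.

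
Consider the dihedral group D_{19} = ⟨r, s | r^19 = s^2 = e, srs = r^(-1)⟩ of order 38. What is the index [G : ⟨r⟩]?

|⟨r⟩| = 19 and |G| = 38.
By Lagrange, [G : H] = |G|/|H| = 38/19 = 2.

2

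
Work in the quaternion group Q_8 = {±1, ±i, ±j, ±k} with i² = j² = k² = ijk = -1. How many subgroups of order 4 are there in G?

|G| = 8 and 4 | 8, so subgroups of order 4 are possible by Lagrange.
The subgroups of order 4 are: {1, -1, i, -i}; {1, -1, j, -j}; {1, -1, k, -k}.
So G has 3 subgroups of order 4.

3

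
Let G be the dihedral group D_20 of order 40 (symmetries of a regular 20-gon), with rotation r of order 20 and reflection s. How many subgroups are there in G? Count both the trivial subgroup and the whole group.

|G| = 40, so by Lagrange every subgroup order divides 40. Divisors: 1, 2, 4, 5, 8, 10, 20, 40.
Subgroups by order — order 1: 1; order 2: 21; order 4: 11; order 5: 1; order 8: 5; order 10: 5; order 20: 3; order 40: 1.
Total: 1 + 21 + 11 + 1 + 5 + 5 + 3 + 1 = 48.

48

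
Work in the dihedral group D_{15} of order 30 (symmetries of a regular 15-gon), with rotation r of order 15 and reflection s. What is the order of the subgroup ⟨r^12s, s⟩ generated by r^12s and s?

|⟨r^12s⟩| = 2 and |⟨s⟩| = 2, so |H| is a multiple of lcm(2, 2) = 2 and divides |G| = 30.
Closing under the operation: H = {e, r^3, r^6, r^9, r^12, s, r^3s, r^6s, r^9s, r^12s}, so |H| = 10.

10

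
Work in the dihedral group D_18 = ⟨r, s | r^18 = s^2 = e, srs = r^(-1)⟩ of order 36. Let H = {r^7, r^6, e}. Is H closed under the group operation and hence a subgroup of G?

No

r^6 ∈ H but its inverse r^12 ∉ H, so H is not a subgroup.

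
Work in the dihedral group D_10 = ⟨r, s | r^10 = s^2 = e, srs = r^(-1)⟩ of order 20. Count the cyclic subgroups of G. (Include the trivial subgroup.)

14

A cyclic subgroup of order d is generated by each of its φ(d) elements of order d, so the cyclic subgroups of order d number (#elements of order d)/φ(d).
Cyclic subgroups by order — order 1: 1; order 2: 11; order 5: 1; order 10: 1.
Total: 14.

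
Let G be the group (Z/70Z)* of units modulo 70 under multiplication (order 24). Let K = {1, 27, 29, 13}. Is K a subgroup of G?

|K| = 4 divides |G| = 24, consistent with Lagrange.
K contains the identity, every element's inverse is in K, and K is closed under ·: it is a subgroup.
In fact K = ⟨27⟩.

Yes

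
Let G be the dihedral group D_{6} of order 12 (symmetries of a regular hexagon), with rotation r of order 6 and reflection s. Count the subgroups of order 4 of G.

3

|G| = 12 and 4 | 12, so subgroups of order 4 are possible by Lagrange.
The subgroups of order 4 are: {e, r^3, r^2s, r^5s}; {e, r^3, s, r^3s}; {e, r^3, rs, r^4s}.
So G has 3 subgroups of order 4.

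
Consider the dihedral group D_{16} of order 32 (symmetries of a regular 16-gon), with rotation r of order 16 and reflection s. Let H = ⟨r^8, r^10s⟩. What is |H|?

|⟨r^8⟩| = 2 and |⟨r^10s⟩| = 2, so |H| is a multiple of lcm(2, 2) = 2 and divides |G| = 32.
Closing under the operation: H = {e, r^8, r^2s, r^10s}, so |H| = 4.

4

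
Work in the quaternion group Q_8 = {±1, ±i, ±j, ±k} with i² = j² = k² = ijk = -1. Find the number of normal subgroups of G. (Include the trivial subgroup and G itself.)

6

G has 6 subgroups. Checking conjugation-invariance by order — order 1: 1/1 normal; order 2: 1/1 normal; order 4: 3/3 normal; order 8: 1/1 normal.
Total normal subgroups: 6.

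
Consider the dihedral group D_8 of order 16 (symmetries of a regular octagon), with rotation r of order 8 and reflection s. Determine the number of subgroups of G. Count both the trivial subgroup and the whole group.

19

|G| = 16, so by Lagrange every subgroup order divides 16. Divisors: 1, 2, 4, 8, 16.
Subgroups by order — order 1: 1; order 2: 9; order 4: 5; order 8: 3; order 16: 1.
Total: 1 + 9 + 5 + 3 + 1 = 19.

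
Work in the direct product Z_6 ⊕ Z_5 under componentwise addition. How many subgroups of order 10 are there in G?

|G| = 30 and 10 | 30, so subgroups of order 10 are possible by Lagrange.
The subgroups of order 10 are: {(0,0), (0,1), (0,2), (0,3), (0,4), (3,0), (3,1), (3,2), (3,3), (3,4)}.
So G has 1 subgroup of order 10.

1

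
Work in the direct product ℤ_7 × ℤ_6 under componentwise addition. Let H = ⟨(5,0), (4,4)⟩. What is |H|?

21

|⟨(5,0)⟩| = 7 and |⟨(4,4)⟩| = 21, so |H| is a multiple of lcm(7, 21) = 21 and divides |G| = 42.
Closing under the operation: H = {(0,0), (0,2), (0,4), (1,0), (1,2), (1,4), (2,0), (2,2), (2,4), (3,0), (3,2), (3,4), (4,0), (4,2), (4,4), (5,0), (5,2), (5,4), (6,0), (6,2), (6,4)}, so |H| = 21.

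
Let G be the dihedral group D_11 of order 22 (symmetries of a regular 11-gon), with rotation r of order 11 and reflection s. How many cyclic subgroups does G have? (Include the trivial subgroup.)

Group the elements of G by the cyclic subgroup they generate; each cyclic subgroup of order d accounts for φ(d) elements.
Cyclic subgroups by order — order 1: 1; order 2: 11; order 11: 1.
Total: 13.

13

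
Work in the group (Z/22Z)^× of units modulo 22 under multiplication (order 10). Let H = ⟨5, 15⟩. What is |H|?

5

|⟨5⟩| = 5 and |⟨15⟩| = 5, so |H| is a multiple of lcm(5, 5) = 5 and divides |G| = 10.
Closing under the operation: H = {1, 3, 5, 9, 15}, so |H| = 5.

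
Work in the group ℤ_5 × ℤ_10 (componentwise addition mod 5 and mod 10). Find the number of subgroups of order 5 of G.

|G| = 50 and 5 | 50, so subgroups of order 5 are possible by Lagrange.
The subgroups of order 5 are: {(0,0), (0,2), (0,4), (0,6), (0,8)}; {(0,0), (1,0), (2,0), (3,0), (4,0)}; {(0,0), (1,2), (2,4), (3,6), (4,8)}; {(0,0), (1,4), (2,8), (3,2), (4,6)}; … (6 in all).
So G has 6 subgroups of order 5.

6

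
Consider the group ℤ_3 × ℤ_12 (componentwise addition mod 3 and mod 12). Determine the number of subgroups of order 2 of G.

|G| = 36 and 2 | 36, so subgroups of order 2 are possible by Lagrange.
The subgroups of order 2 are: {(0,0), (0,6)}.
So G has 1 subgroup of order 2.

1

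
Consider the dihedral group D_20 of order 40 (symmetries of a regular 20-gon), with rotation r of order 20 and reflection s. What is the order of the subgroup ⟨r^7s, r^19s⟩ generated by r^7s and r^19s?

|⟨r^7s⟩| = 2 and |⟨r^19s⟩| = 2, so |H| is a multiple of lcm(2, 2) = 2 and divides |G| = 40.
Closing under the operation: H = {e, r^4, r^8, r^12, r^16, r^3s, r^7s, r^11s, r^15s, r^19s}, so |H| = 10.

10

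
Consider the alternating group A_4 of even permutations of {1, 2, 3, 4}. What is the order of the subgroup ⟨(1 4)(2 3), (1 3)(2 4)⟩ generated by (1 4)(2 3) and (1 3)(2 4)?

4

|⟨(1 4)(2 3)⟩| = 2 and |⟨(1 3)(2 4)⟩| = 2, so |H| is a multiple of lcm(2, 2) = 2 and divides |G| = 12.
Closing under the operation: H = {e, (1 2)(3 4), (1 3)(2 4), (1 4)(2 3)}, so |H| = 4.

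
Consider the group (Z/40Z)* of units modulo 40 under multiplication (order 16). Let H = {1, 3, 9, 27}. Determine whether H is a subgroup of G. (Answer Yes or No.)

Yes

|H| = 4 divides |G| = 16, consistent with Lagrange.
H contains the identity, every element's inverse is in H, and H is closed under ·: it is a subgroup.
In fact H = ⟨27⟩.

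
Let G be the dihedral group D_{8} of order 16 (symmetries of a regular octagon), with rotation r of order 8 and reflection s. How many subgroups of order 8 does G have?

|G| = 16 and 8 | 16, so subgroups of order 8 are possible by Lagrange.
The subgroups of order 8 are: {e, r, r^2, r^3, r^4, r^5, r^6, r^7}; {e, r^2, r^4, r^6, s, r^2s, r^4s, r^6s}; {e, r^2, r^4, r^6, rs, r^3s, r^5s, r^7s}.
So G has 3 subgroups of order 8.

3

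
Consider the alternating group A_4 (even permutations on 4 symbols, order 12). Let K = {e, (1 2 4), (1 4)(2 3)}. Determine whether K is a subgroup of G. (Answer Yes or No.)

(1 2 4) ∈ K but its inverse (1 4 2) ∉ K, so K is not a subgroup.

No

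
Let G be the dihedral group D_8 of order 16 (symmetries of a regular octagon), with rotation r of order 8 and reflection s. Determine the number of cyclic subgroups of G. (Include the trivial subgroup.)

12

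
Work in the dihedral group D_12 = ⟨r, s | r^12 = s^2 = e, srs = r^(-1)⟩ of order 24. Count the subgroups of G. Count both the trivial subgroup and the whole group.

34

|G| = 24, so by Lagrange every subgroup order divides 24. Divisors: 1, 2, 3, 4, 6, 8, 12, 24.
Subgroups by order — order 1: 1; order 2: 13; order 3: 1; order 4: 7; order 6: 5; order 8: 3; order 12: 3; order 24: 1.
Total: 1 + 13 + 1 + 7 + 5 + 3 + 3 + 1 = 34.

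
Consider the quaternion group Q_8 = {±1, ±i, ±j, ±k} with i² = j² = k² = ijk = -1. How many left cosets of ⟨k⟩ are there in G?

2

|⟨k⟩| = 4 and |G| = 8.
By Lagrange, [G : H] = |G|/|H| = 8/4 = 2.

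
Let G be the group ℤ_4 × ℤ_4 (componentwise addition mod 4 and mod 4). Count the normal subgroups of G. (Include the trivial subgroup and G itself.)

G is abelian, so every subgroup is normal.
G has 15 subgroups in total, hence 15 normal subgroups.

15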